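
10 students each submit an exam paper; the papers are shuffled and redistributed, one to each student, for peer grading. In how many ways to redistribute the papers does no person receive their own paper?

1334961

The number of derangements of 10 is !10 = Σ_{k=0}^{10} (-1)^k·10!/k!
= 10! - 10!/1! + 10!/2! - 10!/3! + 10!/4! - 10!/5! + 10!/6! - 10!/7! + 10!/8! - 10!/9! + 10!/10!
= 3628800 - 3628800 + 1814400 - 604800 + 151200 - 30240 + 5040 - 720 + 90 - 10 + 1
= 1334961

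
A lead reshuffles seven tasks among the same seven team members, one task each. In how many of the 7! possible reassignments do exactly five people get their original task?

21

Pick the 5 fixed positions: C(7,5) = 21 ways.
The other 2 form a derangement: !2 = 1.
Total: 21 × 1 = 21.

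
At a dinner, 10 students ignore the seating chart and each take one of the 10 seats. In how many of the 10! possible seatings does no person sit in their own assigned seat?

1334961

Recurrence: !10 = 9·(!9 + !8).
!10 = 9·(133496 + 14833) = 9·148329 = 1334961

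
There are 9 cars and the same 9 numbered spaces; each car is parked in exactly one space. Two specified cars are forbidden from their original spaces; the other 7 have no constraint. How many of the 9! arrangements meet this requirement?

287280

Inclusion-exclusion on the 2 forbidden self-matches:
Σ_{j=0}^{2} (-1)^j C(2,j)(9-j)!
= C(2,0)·9! - C(2,1)·8! + C(2,2)·7!
= 362880 - 80640 + 5040
= 287280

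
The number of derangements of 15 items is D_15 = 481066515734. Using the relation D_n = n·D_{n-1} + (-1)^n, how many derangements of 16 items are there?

D_16 = 16·481066515734 + 1 = 7697064251745.

7697064251745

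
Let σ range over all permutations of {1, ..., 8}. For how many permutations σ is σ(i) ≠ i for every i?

14833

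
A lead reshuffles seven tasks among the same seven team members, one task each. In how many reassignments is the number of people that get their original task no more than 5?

# with exactly i fixed is C(7,i)·!(7-i); sum over i=0..5:
  i=0: C(7,0)·!7 = 1·1854 = 1854
  i=1: C(7,1)·!6 = 7·265 = 1855
  i=2: C(7,2)·!5 = 21·44 = 924
  i=3: C(7,3)·!4 = 35·9 = 315
  i=4: C(7,4)·!3 = 35·2 = 70
  i=5: C(7,5)·!2 = 21·1 = 21
Total = 5039.

5039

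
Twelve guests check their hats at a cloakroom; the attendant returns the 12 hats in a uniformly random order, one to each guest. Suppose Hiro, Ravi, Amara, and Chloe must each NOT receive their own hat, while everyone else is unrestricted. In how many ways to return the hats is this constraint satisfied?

339696000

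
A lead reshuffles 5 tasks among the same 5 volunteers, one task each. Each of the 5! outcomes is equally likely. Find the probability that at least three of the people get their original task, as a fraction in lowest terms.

Favorable outcomes: Σ_{i≥3} C(5,i)·!(5-i) = 10·1 + 5·0 + 1·1 = 11.
Total outcomes: 5! = 120.
Probability = 11/120 = 11/120.

11/120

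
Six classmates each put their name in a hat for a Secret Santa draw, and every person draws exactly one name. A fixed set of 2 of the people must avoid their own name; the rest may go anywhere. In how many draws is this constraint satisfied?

504

Inclusion-exclusion on the 2 forbidden self-matches:
Σ_{j=0}^{2} (-1)^j C(2,j)(6-j)!
= C(2,0)·6! - C(2,1)·5! + C(2,2)·4!
= 720 - 240 + 24
= 504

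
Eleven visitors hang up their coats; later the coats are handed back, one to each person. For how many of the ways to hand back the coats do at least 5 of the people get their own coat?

146114

Sum C(11,i)·!(11-i) for i = 5..11:
  i=5: C(11,5)·!6 = 462·265 = 122430
  i=6: C(11,6)·!5 = 462·44 = 20328
  i=7: C(11,7)·!4 = 330·9 = 2970
  i=8: C(11,8)·!3 = 165·2 = 330
  i=9: C(11,9)·!2 = 55·1 = 55
  i=10: C(11,10)·!1 = 11·0 = 0
  i=11: C(11,11)·!0 = 1·1 = 1
Total = 146114.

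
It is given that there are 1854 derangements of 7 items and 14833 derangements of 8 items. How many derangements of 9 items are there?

!9 = (9-1)·(!8 + !7) = 8·(14833 + 1854) = 8·16687 = 133496.

133496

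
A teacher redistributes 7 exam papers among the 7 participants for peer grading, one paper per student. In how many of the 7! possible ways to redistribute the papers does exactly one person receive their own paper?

1855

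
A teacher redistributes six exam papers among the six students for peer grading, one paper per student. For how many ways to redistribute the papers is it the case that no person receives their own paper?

265

!6 is the nearest integer to 6!/e.
6! = 720, and 720/e ≈ 264.87, so !6 = 265.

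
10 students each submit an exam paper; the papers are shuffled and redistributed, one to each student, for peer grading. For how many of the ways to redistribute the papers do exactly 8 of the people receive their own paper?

45

Choose which 8 of the 10 are fixed: C(10,8) = 45.
The other 2 form a derangement: !2 = 1.
Total: 45 × 1 = 45.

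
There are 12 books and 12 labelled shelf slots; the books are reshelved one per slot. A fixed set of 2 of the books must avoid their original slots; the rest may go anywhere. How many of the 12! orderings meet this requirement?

402796800

Inclusion-exclusion on the 2 forbidden self-matches:
Σ_{j=0}^{2} (-1)^j C(2,j)(12-j)!
= C(2,0)·12! - C(2,1)·11! + C(2,2)·10!
= 479001600 - 79833600 + 3628800
= 402796800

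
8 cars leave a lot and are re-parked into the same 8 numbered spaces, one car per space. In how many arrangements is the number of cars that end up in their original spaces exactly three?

2464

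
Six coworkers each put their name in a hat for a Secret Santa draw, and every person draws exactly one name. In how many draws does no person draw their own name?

265

!6 = 6! · Σ_{k=0}^{6} (-1)^k/k!
= 6! - 6!/1! + 6!/2! - 6!/3! + 6!/4! - 6!/5! + 6!/6!
= 720 - 720 + 360 - 120 + 30 - 6 + 1
= 265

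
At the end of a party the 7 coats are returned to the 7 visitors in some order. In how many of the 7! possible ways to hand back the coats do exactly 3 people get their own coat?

315

Choose which 3 of the 7 are fixed: C(7,3) = 35.
The remaining 4 must be deranged: !4 = 9.
Total: 35 × 9 = 315.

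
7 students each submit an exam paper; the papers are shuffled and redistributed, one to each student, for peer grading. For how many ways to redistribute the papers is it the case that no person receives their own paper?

The subfactorial !7 = [7!/e] (nearest integer).
7! = 5040, and 5040/e ≈ 1854.11, so !7 = 1854.

1854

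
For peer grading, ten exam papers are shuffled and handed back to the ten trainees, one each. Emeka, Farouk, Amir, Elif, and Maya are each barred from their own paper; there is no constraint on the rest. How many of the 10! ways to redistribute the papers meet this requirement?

2170680

Let A_j be the event that the j-th constrained one is fixed. By inclusion-exclusion over the 5 events:
Σ_{j=0}^{5} (-1)^j C(5,j)(10-j)!
= C(5,0)·10! - C(5,1)·9! + C(5,2)·8! - C(5,3)·7! + C(5,4)·6! - C(5,5)·5!
= 3628800 - 1814400 + 403200 - 50400 + 3600 - 120
= 2170680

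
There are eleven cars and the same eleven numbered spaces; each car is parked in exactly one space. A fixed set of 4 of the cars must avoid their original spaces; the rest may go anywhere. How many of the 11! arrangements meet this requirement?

Inclusion-exclusion on the 4 forbidden self-matches:
Σ_{j=0}^{4} (-1)^j C(4,j)(11-j)!
= C(4,0)·11! - C(4,1)·10! + C(4,2)·9! - C(4,3)·8! + C(4,4)·7!
= 39916800 - 14515200 + 2177280 - 161280 + 5040
= 27422640

27422640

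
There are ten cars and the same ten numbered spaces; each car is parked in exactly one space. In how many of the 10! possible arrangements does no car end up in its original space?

1334961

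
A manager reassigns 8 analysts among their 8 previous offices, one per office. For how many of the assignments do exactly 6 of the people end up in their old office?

28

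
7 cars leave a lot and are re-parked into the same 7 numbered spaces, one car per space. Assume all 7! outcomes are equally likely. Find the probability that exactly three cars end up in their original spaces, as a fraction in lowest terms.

Favorable outcomes: C(7,3)·!4 = 35·9 = 315.
Total outcomes: 7! = 5040.
Probability = 315/5040 = 1/16.

1/16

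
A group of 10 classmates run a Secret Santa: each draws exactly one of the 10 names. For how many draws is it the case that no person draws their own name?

Recurrence: !10 = 9·(!9 + !8).
!10 = 9·(133496 + 14833) = 9·148329 = 1334961

1334961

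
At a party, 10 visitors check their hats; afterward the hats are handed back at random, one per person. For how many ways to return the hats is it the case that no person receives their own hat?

1334961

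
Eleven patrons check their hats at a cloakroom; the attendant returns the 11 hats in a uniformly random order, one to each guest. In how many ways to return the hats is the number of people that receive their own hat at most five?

Sum C(11,i)·!(11-i) for i = 0..5:
  i=0: C(11,0)·!11 = 1·14684570 = 14684570
  i=1: C(11,1)·!10 = 11·1334961 = 14684571
  i=2: C(11,2)·!9 = 55·133496 = 7342280
  i=3: C(11,3)·!8 = 165·14833 = 2447445
  i=4: C(11,4)·!7 = 330·1854 = 611820
  i=5: C(11,5)·!6 = 462·265 = 122430
Total = 39893116.

39893116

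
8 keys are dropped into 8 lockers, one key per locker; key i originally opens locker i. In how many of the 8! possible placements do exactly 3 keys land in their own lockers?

Choose which 3 of the 8 are fixed: C(8,3) = 56.
The remaining 5 must be deranged: !5 = 44.
Total: 56 × 44 = 2464.

2464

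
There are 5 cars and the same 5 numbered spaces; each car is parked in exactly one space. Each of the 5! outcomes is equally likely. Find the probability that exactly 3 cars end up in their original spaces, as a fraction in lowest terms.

1/12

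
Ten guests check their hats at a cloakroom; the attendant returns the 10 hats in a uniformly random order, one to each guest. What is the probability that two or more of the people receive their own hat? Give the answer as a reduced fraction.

958879/3628800

Favorable outcomes: Σ_{i≥2} C(10,i)·!(10-i) = 45·14833 + 120·1854 + 210·265 + 252·44 + 210·9 + 120·2 + 45·1 + 10·0 + 1·1 = 958879.
Total outcomes: 10! = 3628800.
Probability = 958879/3628800 = 958879/3628800.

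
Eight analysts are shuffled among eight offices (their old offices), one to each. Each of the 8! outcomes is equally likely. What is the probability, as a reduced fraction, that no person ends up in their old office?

Favorable outcomes: !8 = 14833.
Total outcomes: 8! = 40320.
Probability = 14833/40320 = 2119/5760.

2119/5760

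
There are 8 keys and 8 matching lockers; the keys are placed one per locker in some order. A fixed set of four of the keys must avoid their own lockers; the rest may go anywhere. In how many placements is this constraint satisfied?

Inclusion-exclusion on the 4 forbidden self-matches:
Σ_{j=0}^{4} (-1)^j C(4,j)(8-j)!
= C(4,0)·8! - C(4,1)·7! + C(4,2)·6! - C(4,3)·5! + C(4,4)·4!
= 40320 - 20160 + 4320 - 480 + 24
= 24024

24024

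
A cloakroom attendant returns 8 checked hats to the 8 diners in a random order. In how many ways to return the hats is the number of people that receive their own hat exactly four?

Choose which 4 of the 8 are fixed: C(8,4) = 70.
The other 4 form a derangement: !4 = 9.
Total: 70 × 9 = 630.

630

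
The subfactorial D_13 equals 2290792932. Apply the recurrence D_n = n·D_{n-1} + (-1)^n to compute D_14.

32071101049

D_14 = 14·2290792932 + 1 = 32071101049.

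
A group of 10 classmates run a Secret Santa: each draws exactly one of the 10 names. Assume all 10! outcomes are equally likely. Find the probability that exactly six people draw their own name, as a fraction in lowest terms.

1/1920

Favorable outcomes: C(10,6)·!4 = 210·9 = 1890.
Total outcomes: 10! = 3628800.
Probability = 1890/3628800 = 1/1920.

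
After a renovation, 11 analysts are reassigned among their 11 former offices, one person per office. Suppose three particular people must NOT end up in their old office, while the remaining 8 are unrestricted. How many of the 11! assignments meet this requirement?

Let A_j be the event that the j-th constrained one is fixed. By inclusion-exclusion over the 3 events:
Σ_{j=0}^{3} (-1)^j C(3,j)(11-j)!
= C(3,0)·11! - C(3,1)·10! + C(3,2)·9! - C(3,3)·8!
= 39916800 - 10886400 + 1088640 - 40320
= 30078720

30078720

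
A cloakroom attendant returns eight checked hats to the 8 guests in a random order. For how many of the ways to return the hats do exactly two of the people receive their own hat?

7420

Pick the 2 fixed positions: C(8,2) = 28 ways.
The other 6 form a derangement: !6 = 265.
Total: 28 × 265 = 7420.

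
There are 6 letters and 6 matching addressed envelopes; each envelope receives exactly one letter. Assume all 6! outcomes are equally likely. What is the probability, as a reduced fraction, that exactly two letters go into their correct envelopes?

3/16

Favorable outcomes: C(6,2)·!4 = 15·9 = 135.
Total outcomes: 6! = 720.
Probability = 135/720 = 3/16.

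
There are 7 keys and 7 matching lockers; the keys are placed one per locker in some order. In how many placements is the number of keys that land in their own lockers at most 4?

5018

Sum C(7,i)·!(7-i) for i = 0..4:
  i=0: C(7,0)·!7 = 1·1854 = 1854
  i=1: C(7,1)·!6 = 7·265 = 1855
  i=2: C(7,2)·!5 = 21·44 = 924
  i=3: C(7,3)·!4 = 35·9 = 315
  i=4: C(7,4)·!3 = 35·2 = 70
Total = 5018.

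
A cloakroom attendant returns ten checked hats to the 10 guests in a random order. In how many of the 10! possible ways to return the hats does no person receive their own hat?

1334961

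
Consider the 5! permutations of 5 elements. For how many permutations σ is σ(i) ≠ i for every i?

44

Recurrence: !5 = 4·(!4 + !3).
!5 = 4·(9 + 2) = 4·11 = 44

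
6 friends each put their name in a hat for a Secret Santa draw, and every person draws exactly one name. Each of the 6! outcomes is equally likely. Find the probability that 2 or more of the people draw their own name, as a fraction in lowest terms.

Favorable outcomes: Σ_{i≥2} C(6,i)·!(6-i) = 15·9 + 20·2 + 15·1 + 6·0 + 1·1 = 191.
Total outcomes: 6! = 720.
Probability = 191/720 = 191/720.

191/720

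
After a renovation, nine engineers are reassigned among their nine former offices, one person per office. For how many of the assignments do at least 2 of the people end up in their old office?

# with exactly i fixed is C(9,i)·!(9-i); sum over i=2..9:
  i=2: C(9,2)·!7 = 36·1854 = 66744
  i=3: C(9,3)·!6 = 84·265 = 22260
  i=4: C(9,4)·!5 = 126·44 = 5544
  i=5: C(9,5)·!4 = 126·9 = 1134
  i=6: C(9,6)·!3 = 84·2 = 168
  i=7: C(9,7)·!2 = 36·1 = 36
  i=8: C(9,8)·!1 = 9·0 = 0
  i=9: C(9,9)·!0 = 1·1 = 1
Total = 95887.

95887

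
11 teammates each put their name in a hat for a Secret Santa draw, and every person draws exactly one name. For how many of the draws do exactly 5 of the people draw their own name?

122430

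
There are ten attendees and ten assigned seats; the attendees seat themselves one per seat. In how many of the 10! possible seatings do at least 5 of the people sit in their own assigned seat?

Sum C(10,i)·!(10-i) for i = 5..10:
  i=5: C(10,5)·!5 = 252·44 = 11088
  i=6: C(10,6)·!4 = 210·9 = 1890
  i=7: C(10,7)·!3 = 120·2 = 240
  i=8: C(10,8)·!2 = 45·1 = 45
  i=9: C(10,9)·!1 = 10·0 = 0
  i=10: C(10,10)·!0 = 1·1 = 1
Total = 13264.

13264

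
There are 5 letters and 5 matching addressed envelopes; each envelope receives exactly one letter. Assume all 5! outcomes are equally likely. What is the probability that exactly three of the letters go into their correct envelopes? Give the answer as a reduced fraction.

Favorable outcomes: C(5,3)·!2 = 10·1 = 10.
Total outcomes: 5! = 120.
Probability = 10/120 = 1/12.

1/12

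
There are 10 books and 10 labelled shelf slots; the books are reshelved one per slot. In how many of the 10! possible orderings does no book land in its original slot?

1334961

Use !n = (n-1)(!(n-1) + !(n-2)).
!10 = 9·(133496 + 14833) = 9·148329 = 1334961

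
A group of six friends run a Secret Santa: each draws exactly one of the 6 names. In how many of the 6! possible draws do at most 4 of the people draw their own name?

Sum C(6,i)·!(6-i) for i = 0..4:
  i=0: C(6,0)·!6 = 1·265 = 265
  i=1: C(6,1)·!5 = 6·44 = 264
  i=2: C(6,2)·!4 = 15·9 = 135
  i=3: C(6,3)·!3 = 20·2 = 40
  i=4: C(6,4)·!2 = 15·1 = 15
Total = 719.

719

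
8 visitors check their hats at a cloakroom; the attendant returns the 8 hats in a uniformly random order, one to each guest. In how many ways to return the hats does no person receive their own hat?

By inclusion-exclusion, !8 = Σ (-1)^k · 8!/k! for k=0..8
= 8! - 8!/1! + 8!/2! - 8!/3! + 8!/4! - 8!/5! + 8!/6! - 8!/7! + 8!/8!
= 40320 - 40320 + 20160 - 6720 + 1680 - 336 + 56 - 8 + 1
= 14833

14833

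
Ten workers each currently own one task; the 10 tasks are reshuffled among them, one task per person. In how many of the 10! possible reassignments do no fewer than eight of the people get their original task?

46

# with exactly i fixed is C(10,i)·!(10-i); sum over i=8..10:
  i=8: C(10,8)·!2 = 45·1 = 45
  i=9: C(10,9)·!1 = 10·0 = 0
  i=10: C(10,10)·!0 = 1·1 = 1
Total = 46.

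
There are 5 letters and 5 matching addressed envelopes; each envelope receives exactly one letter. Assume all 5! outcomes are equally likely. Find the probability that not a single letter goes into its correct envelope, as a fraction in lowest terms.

11/30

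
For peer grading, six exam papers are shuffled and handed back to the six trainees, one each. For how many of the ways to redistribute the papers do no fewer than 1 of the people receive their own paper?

455

Sum C(6,i)·!(6-i) for i = 1..6:
  i=1: C(6,1)·!5 = 6·44 = 264
  i=2: C(6,2)·!4 = 15·9 = 135
  i=3: C(6,3)·!3 = 20·2 = 40
  i=4: C(6,4)·!2 = 15·1 = 15
  i=5: C(6,5)·!1 = 6·0 = 0
  i=6: C(6,6)·!0 = 1·1 = 1
Total = 455.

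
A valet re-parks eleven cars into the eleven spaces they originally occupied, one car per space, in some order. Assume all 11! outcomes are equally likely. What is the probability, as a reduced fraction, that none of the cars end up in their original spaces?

Favorable outcomes: !11 = 14684570.
Total outcomes: 11! = 39916800.
Probability = 14684570/39916800 = 1468457/3991680.

1468457/3991680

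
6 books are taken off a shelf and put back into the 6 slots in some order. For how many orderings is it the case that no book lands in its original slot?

265

Use !n = n·!(n-1) + (-1)^n.
!6 = 6·44 + 1 = 265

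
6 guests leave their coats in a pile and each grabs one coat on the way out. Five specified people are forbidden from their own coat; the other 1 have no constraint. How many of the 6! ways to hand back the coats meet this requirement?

309

Inclusion-exclusion on the 5 forbidden self-matches:
Σ_{j=0}^{5} (-1)^j C(5,j)(6-j)!
= C(5,0)·6! - C(5,1)·5! + C(5,2)·4! - C(5,3)·3! + C(5,4)·2! - C(5,5)·1!
= 720 - 600 + 240 - 60 + 10 - 1
= 309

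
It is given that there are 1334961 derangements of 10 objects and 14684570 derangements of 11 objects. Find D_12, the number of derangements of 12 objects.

D_12 = (12-1)·(D_11 + D_10) = 11·(14684570 + 1334961) = 11·16019531 = 176214841.

176214841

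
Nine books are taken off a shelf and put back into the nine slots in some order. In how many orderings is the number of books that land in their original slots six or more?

205

# with exactly i fixed is C(9,i)·!(9-i); sum over i=6..9:
  i=6: C(9,6)·!3 = 84·2 = 168
  i=7: C(9,7)·!2 = 36·1 = 36
  i=8: C(9,8)·!1 = 9·0 = 0
  i=9: C(9,9)·!0 = 1·1 = 1
Total = 205.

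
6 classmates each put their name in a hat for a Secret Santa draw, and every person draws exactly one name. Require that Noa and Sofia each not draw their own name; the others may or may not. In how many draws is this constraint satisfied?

504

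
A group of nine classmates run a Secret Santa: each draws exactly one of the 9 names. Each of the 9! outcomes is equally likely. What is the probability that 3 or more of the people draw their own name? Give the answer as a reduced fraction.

Favorable outcomes: Σ_{i≥3} C(9,i)·!(9-i) = 84·265 + 126·44 + 126·9 + 84·2 + 36·1 + 9·0 + 1·1 = 29143.
Total outcomes: 9! = 362880.
Probability = 29143/362880 = 29143/362880.

29143/362880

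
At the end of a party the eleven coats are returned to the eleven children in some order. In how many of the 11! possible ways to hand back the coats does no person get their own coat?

Recurrence: !11 = 11·!10 + (-1)^11.
!11 = 11·1334961 - 1 = 14684570

14684570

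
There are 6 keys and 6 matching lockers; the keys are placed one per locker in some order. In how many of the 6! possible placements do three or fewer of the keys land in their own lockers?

704

Sum C(6,i)·!(6-i) for i = 0..3:
  i=0: C(6,0)·!6 = 1·265 = 265
  i=1: C(6,1)·!5 = 6·44 = 264
  i=2: C(6,2)·!4 = 15·9 = 135
  i=3: C(6,3)·!3 = 20·2 = 40
Total = 704.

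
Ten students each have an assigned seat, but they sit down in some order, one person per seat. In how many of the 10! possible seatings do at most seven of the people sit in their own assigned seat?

Sum C(10,i)·!(10-i) for i = 0..7:
  i=0: C(10,0)·!10 = 1·1334961 = 1334961
  i=1: C(10,1)·!9 = 10·133496 = 1334960
  i=2: C(10,2)·!8 = 45·14833 = 667485
  i=3: C(10,3)·!7 = 120·1854 = 222480
  i=4: C(10,4)·!6 = 210·265 = 55650
  i=5: C(10,5)·!5 = 252·44 = 11088
  i=6: C(10,6)·!4 = 210·9 = 1890
  i=7: C(10,7)·!3 = 120·2 = 240
Total = 3628754.

3628754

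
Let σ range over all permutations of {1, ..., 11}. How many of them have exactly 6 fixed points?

Pick the 6 fixed positions: C(11,6) = 462 ways.
The other 5 form a derangement: !5 = 44.
Total: 462 × 44 = 20328.

20328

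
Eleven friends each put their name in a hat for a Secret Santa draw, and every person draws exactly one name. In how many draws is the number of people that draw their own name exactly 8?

Pick the 8 fixed positions: C(11,8) = 165 ways.
The remaining 3 must be deranged: !3 = 2.
Total: 165 × 2 = 330.

330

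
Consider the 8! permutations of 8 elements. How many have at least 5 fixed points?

Sum C(8,i)·!(8-i) for i = 5..8:
  i=5: C(8,5)·!3 = 56·2 = 112
  i=6: C(8,6)·!2 = 28·1 = 28
  i=7: C(8,7)·!1 = 8·0 = 0
  i=8: C(8,8)·!0 = 1·1 = 1
Total = 141.

141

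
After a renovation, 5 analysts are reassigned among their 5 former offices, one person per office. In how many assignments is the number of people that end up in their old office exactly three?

Choose which 3 of the 5 are fixed: C(5,3) = 10.
The other 2 form a derangement: !2 = 1.
Total: 10 × 1 = 10.

10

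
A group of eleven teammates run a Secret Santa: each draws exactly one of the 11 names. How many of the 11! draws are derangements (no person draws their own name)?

Use !n = n·!(n-1) + (-1)^n.
!11 = 11·1334961 - 1 = 14684570

14684570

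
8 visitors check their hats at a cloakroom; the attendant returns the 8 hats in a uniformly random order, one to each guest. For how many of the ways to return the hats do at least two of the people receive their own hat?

Sum C(8,i)·!(8-i) for i = 2..8:
  i=2: C(8,2)·!6 = 28·265 = 7420
  i=3: C(8,3)·!5 = 56·44 = 2464
  i=4: C(8,4)·!4 = 70·9 = 630
  i=5: C(8,5)·!3 = 56·2 = 112
  i=6: C(8,6)·!2 = 28·1 = 28
  i=7: C(8,7)·!1 = 8·0 = 0
  i=8: C(8,8)·!0 = 1·1 = 1
Total = 10655.

10655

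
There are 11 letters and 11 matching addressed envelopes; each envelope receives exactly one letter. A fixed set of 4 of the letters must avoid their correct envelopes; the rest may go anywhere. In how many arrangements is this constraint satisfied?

Inclusion-exclusion on the 4 forbidden self-matches:
Σ_{j=0}^{4} (-1)^j C(4,j)(11-j)!
= C(4,0)·11! - C(4,1)·10! + C(4,2)·9! - C(4,3)·8! + C(4,4)·7!
= 39916800 - 14515200 + 2177280 - 161280 + 5040
= 27422640

27422640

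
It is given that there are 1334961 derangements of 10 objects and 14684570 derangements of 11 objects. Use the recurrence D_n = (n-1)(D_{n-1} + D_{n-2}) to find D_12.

176214841

D_12 = (12-1)·(D_11 + D_10) = 11·(14684570 + 1334961) = 11·16019531 = 176214841.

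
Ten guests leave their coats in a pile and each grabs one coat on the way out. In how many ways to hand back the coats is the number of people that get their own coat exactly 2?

Pick the 2 fixed positions: C(10,2) = 45 ways.
The other 8 form a derangement: !8 = 14833.
Total: 45 × 14833 = 667485.

667485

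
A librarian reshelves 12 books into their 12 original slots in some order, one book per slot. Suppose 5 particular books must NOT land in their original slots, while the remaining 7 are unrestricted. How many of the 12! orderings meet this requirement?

312273360

Inclusion-exclusion on the 5 forbidden self-matches:
Σ_{j=0}^{5} (-1)^j C(5,j)(12-j)!
= C(5,0)·12! - C(5,1)·11! + C(5,2)·10! - C(5,3)·9! + C(5,4)·8! - C(5,5)·7!
= 479001600 - 199584000 + 36288000 - 3628800 + 201600 - 5040
= 312273360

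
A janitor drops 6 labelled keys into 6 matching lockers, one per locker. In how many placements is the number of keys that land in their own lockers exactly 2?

Pick the 2 fixed positions: C(6,2) = 15 ways.
The remaining 4 must be deranged: !4 = 9.
Total: 15 × 9 = 135.

135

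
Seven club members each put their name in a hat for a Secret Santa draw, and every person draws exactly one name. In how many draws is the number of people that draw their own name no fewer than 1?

3186

# with exactly i fixed is C(7,i)·!(7-i); sum over i=1..7:
  i=1: C(7,1)·!6 = 7·265 = 1855
  i=2: C(7,2)·!5 = 21·44 = 924
  i=3: C(7,3)·!4 = 35·9 = 315
  i=4: C(7,4)·!3 = 35·2 = 70
  i=5: C(7,5)·!2 = 21·1 = 21
  i=6: C(7,6)·!1 = 7·0 = 0
  i=7: C(7,7)·!0 = 1·1 = 1
Total = 3186.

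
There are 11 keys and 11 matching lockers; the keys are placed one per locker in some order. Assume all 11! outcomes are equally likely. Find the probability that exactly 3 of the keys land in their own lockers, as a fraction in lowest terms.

Favorable outcomes: C(11,3)·!8 = 165·14833 = 2447445.
Total outcomes: 11! = 39916800.
Probability = 2447445/39916800 = 2119/34560.

2119/34560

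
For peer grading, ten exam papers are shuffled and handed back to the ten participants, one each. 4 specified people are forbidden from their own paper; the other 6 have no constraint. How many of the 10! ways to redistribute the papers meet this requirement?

Let A_j be the event that the j-th constrained one is fixed. By inclusion-exclusion over the 4 events:
Σ_{j=0}^{4} (-1)^j C(4,j)(10-j)!
= C(4,0)·10! - C(4,1)·9! + C(4,2)·8! - C(4,3)·7! + C(4,4)·6!
= 3628800 - 1451520 + 241920 - 20160 + 720
= 2399760

2399760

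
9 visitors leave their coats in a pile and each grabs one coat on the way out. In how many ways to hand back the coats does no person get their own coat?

133496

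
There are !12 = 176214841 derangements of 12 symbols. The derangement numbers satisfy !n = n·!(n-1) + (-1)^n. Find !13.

2290792932

!13 = 13·176214841 - 1 = 2290792932.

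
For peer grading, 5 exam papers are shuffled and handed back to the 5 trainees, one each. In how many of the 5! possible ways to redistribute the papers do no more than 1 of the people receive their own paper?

89

Sum C(5,i)·!(5-i) for i = 0..1:
  i=0: C(5,0)·!5 = 1·44 = 44
  i=1: C(5,1)·!4 = 5·9 = 45
Total = 89.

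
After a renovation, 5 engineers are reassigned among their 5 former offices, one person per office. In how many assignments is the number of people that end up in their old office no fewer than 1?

76

Sum C(5,i)·!(5-i) for i = 1..5:
  i=1: C(5,1)·!4 = 5·9 = 45
  i=2: C(5,2)·!3 = 10·2 = 20
  i=3: C(5,3)·!2 = 10·1 = 10
  i=4: C(5,4)·!1 = 5·0 = 0
  i=5: C(5,5)·!0 = 1·1 = 1
Total = 76.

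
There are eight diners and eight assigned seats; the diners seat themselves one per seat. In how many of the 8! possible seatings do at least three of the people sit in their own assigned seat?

# with exactly i fixed is C(8,i)·!(8-i); sum over i=3..8:
  i=3: C(8,3)·!5 = 56·44 = 2464
  i=4: C(8,4)·!4 = 70·9 = 630
  i=5: C(8,5)·!3 = 56·2 = 112
  i=6: C(8,6)·!2 = 28·1 = 28
  i=7: C(8,7)·!1 = 8·0 = 0
  i=8: C(8,8)·!0 = 1·1 = 1
Total = 3235.

3235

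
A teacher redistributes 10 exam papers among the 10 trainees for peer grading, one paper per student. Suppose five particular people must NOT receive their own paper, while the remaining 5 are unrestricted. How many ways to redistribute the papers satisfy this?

Inclusion-exclusion on the 5 forbidden self-matches:
Σ_{j=0}^{5} (-1)^j C(5,j)(10-j)!
= C(5,0)·10! - C(5,1)·9! + C(5,2)·8! - C(5,3)·7! + C(5,4)·6! - C(5,5)·5!
= 3628800 - 1814400 + 403200 - 50400 + 3600 - 120
= 2170680

2170680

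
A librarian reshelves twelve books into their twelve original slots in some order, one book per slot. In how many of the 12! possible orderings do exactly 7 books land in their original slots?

34848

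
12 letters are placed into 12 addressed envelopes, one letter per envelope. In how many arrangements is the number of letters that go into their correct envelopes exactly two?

88107426

Pick the 2 fixed positions: C(12,2) = 66 ways.
The other 10 form a derangement: !10 = 1334961.
Total: 66 × 1334961 = 88107426.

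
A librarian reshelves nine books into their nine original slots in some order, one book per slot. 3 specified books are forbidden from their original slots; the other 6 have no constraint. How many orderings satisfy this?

256320

Let A_j be the event that the j-th constrained one is fixed. By inclusion-exclusion over the 3 events:
Σ_{j=0}^{3} (-1)^j C(3,j)(9-j)!
= C(3,0)·9! - C(3,1)·8! + C(3,2)·7! - C(3,3)·6!
= 362880 - 120960 + 15120 - 720
= 256320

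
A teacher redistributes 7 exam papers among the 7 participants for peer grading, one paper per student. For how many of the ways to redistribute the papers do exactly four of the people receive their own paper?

Choose which 4 of the 7 are fixed: C(7,4) = 35.
The remaining 3 must be deranged: !3 = 2.
Total: 35 × 2 = 70.

70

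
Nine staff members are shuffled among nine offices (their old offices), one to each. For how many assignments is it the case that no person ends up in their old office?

133496

By inclusion-exclusion, !9 = Σ (-1)^k · 9!/k! for k=0..9
= 9! - 9!/1! + 9!/2! - 9!/3! + 9!/4! - 9!/5! + 9!/6! - 9!/7! + 9!/8! - 9!/9!
= 362880 - 362880 + 181440 - 60480 + 15120 - 3024 + 504 - 72 + 9 - 1
= 133496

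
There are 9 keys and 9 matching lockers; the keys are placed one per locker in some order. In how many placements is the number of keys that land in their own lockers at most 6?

Sum C(9,i)·!(9-i) for i = 0..6:
  i=0: C(9,0)·!9 = 1·133496 = 133496
  i=1: C(9,1)·!8 = 9·14833 = 133497
  i=2: C(9,2)·!7 = 36·1854 = 66744
  i=3: C(9,3)·!6 = 84·265 = 22260
  i=4: C(9,4)·!5 = 126·44 = 5544
  i=5: C(9,5)·!4 = 126·9 = 1134
  i=6: C(9,6)·!3 = 84·2 = 168
Total = 362843.

362843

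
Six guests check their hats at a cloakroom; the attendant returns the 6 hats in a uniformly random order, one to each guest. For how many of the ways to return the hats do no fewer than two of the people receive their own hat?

191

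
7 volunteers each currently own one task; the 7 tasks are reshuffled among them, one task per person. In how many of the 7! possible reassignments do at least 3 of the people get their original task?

# with exactly i fixed is C(7,i)·!(7-i); sum over i=3..7:
  i=3: C(7,3)·!4 = 35·9 = 315
  i=4: C(7,4)·!3 = 35·2 = 70
  i=5: C(7,5)·!2 = 21·1 = 21
  i=6: C(7,6)·!1 = 7·0 = 0
  i=7: C(7,7)·!0 = 1·1 = 1
Total = 407.

407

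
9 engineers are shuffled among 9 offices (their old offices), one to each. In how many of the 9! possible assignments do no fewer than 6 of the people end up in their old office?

205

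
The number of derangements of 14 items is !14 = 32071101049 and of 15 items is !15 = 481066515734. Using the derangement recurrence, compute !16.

!16 = (16-1)·(!15 + !14) = 15·(481066515734 + 32071101049) = 15·513137616783 = 7697064251745.

7697064251745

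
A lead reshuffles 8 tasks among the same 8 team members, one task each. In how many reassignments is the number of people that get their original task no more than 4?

40179

Sum C(8,i)·!(8-i) for i = 0..4:
  i=0: C(8,0)·!8 = 1·14833 = 14833
  i=1: C(8,1)·!7 = 8·1854 = 14832
  i=2: C(8,2)·!6 = 28·265 = 7420
  i=3: C(8,3)·!5 = 56·44 = 2464
  i=4: C(8,4)·!4 = 70·9 = 630
Total = 40179.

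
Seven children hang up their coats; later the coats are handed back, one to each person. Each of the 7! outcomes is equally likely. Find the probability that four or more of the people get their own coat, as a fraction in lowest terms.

23/1260

Favorable outcomes: Σ_{i≥4} C(7,i)·!(7-i) = 35·2 + 21·1 + 7·0 + 1·1 = 92.
Total outcomes: 7! = 5040.
Probability = 92/5040 = 23/1260.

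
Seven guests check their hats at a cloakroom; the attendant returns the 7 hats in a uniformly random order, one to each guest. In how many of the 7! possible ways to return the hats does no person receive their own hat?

1854

By inclusion-exclusion, !7 = Σ (-1)^k · 7!/k! for k=0..7
= 7! - 7!/1! + 7!/2! - 7!/3! + 7!/4! - 7!/5! + 7!/6! - 7!/7!
= 5040 - 5040 + 2520 - 840 + 210 - 42 + 7 - 1
= 1854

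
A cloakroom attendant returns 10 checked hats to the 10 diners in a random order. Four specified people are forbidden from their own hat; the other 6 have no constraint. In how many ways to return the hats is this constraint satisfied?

Let A_j be the event that the j-th constrained one is fixed. By inclusion-exclusion over the 4 events:
Σ_{j=0}^{4} (-1)^j C(4,j)(10-j)!
= C(4,0)·10! - C(4,1)·9! + C(4,2)·8! - C(4,3)·7! + C(4,4)·6!
= 3628800 - 1451520 + 241920 - 20160 + 720
= 2399760

2399760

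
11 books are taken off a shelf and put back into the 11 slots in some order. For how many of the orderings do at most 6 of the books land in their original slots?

39913444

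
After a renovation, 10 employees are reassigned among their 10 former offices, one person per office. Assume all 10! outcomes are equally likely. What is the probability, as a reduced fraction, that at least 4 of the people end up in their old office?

34457/1814400

Favorable outcomes: Σ_{i≥4} C(10,i)·!(10-i) = 210·265 + 252·44 + 210·9 + 120·2 + 45·1 + 10·0 + 1·1 = 68914.
Total outcomes: 10! = 3628800.
Probability = 68914/3628800 = 34457/1814400.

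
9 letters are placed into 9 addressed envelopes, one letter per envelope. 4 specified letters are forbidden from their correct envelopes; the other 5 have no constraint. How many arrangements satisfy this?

Let A_j be the event that the j-th constrained one is fixed. By inclusion-exclusion over the 4 events:
Σ_{j=0}^{4} (-1)^j C(4,j)(9-j)!
= C(4,0)·9! - C(4,1)·8! + C(4,2)·7! - C(4,3)·6! + C(4,4)·5!
= 362880 - 161280 + 30240 - 2880 + 120
= 229080

229080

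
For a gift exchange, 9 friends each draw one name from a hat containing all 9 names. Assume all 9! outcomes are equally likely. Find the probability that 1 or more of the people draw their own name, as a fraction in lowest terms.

28673/45360

Favorable outcomes: Σ_{i≥1} C(9,i)·!(9-i) = 9·14833 + 36·1854 + 84·265 + 126·44 + 126·9 + 84·2 + 36·1 + 9·0 + 1·1 = 229384.
Total outcomes: 9! = 362880.
Probability = 229384/362880 = 28673/45360.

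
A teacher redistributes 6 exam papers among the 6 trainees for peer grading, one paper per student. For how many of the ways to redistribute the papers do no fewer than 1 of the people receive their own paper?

455

# with exactly i fixed is C(6,i)·!(6-i); sum over i=1..6:
  i=1: C(6,1)·!5 = 6·44 = 264
  i=2: C(6,2)·!4 = 15·9 = 135
  i=3: C(6,3)·!3 = 20·2 = 40
  i=4: C(6,4)·!2 = 15·1 = 15
  i=5: C(6,5)·!1 = 6·0 = 0
  i=6: C(6,6)·!0 = 1·1 = 1
Total = 455.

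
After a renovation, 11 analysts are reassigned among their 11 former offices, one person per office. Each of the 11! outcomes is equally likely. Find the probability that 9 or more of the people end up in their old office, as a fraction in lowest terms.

1/712800

Favorable outcomes: Σ_{i≥9} C(11,i)·!(11-i) = 55·1 + 11·0 + 1·1 = 56.
Total outcomes: 11! = 39916800.
Probability = 56/39916800 = 1/712800.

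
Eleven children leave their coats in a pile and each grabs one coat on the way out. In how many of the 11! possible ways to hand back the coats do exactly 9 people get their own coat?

55

Pick the 9 fixed positions: C(11,9) = 55 ways.
The other 2 form a derangement: !2 = 1.
Total: 55 × 1 = 55.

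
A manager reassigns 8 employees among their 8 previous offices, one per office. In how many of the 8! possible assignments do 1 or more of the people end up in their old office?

Sum C(8,i)·!(8-i) for i = 1..8:
  i=1: C(8,1)·!7 = 8·1854 = 14832
  i=2: C(8,2)·!6 = 28·265 = 7420
  i=3: C(8,3)·!5 = 56·44 = 2464
  i=4: C(8,4)·!4 = 70·9 = 630
  i=5: C(8,5)·!3 = 56·2 = 112
  i=6: C(8,6)·!2 = 28·1 = 28
  i=7: C(8,7)·!1 = 8·0 = 0
  i=8: C(8,8)·!0 = 1·1 = 1
Total = 25487.

25487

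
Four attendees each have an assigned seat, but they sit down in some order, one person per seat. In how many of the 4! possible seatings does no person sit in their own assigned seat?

!4 = 4! · Σ_{k=0}^{4} (-1)^k/k!
= 4! - 4!/1! + 4!/2! - 4!/3! + 4!/4!
= 24 - 24 + 12 - 4 + 1
= 9

9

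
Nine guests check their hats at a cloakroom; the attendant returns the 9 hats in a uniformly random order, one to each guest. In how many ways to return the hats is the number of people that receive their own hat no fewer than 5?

1339

Sum C(9,i)·!(9-i) for i = 5..9:
  i=5: C(9,5)·!4 = 126·9 = 1134
  i=6: C(9,6)·!3 = 84·2 = 168
  i=7: C(9,7)·!2 = 36·1 = 36
  i=8: C(9,8)·!1 = 9·0 = 0
  i=9: C(9,9)·!0 = 1·1 = 1
Total = 1339.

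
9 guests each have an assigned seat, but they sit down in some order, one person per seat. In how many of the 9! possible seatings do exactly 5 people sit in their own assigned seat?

1134

Pick the 5 fixed positions: C(9,5) = 126 ways.
The other 4 form a derangement: !4 = 9.
Total: 126 × 9 = 1134.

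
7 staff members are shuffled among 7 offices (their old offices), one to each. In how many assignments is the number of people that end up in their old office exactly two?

924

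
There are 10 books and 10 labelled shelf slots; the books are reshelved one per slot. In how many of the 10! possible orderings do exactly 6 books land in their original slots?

1890

Choose which 6 of the 10 are fixed: C(10,6) = 210.
The other 4 form a derangement: !4 = 9.
Total: 210 × 9 = 1890.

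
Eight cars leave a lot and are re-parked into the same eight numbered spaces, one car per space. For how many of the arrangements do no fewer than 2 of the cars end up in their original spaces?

10655

# with exactly i fixed is C(8,i)·!(8-i); sum over i=2..8:
  i=2: C(8,2)·!6 = 28·265 = 7420
  i=3: C(8,3)·!5 = 56·44 = 2464
  i=4: C(8,4)·!4 = 70·9 = 630
  i=5: C(8,5)·!3 = 56·2 = 112
  i=6: C(8,6)·!2 = 28·1 = 28
  i=7: C(8,7)·!1 = 8·0 = 0
  i=8: C(8,8)·!0 = 1·1 = 1
Total = 10655.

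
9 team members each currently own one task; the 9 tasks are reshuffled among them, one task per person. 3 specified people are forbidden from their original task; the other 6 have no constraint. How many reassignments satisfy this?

Inclusion-exclusion on the 3 forbidden self-matches:
Σ_{j=0}^{3} (-1)^j C(3,j)(9-j)!
= C(3,0)·9! - C(3,1)·8! + C(3,2)·7! - C(3,3)·6!
= 362880 - 120960 + 15120 - 720
= 256320

256320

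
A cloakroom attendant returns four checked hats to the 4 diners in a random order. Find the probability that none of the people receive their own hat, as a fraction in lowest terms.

3/8

Favorable outcomes: !4 = 9.
Total outcomes: 4! = 24.
Probability = 9/24 = 3/8.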